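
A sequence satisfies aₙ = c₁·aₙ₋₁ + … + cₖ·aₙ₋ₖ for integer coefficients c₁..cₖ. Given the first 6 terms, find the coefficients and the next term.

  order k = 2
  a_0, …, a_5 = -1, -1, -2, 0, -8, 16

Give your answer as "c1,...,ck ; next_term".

-2,4 ; -64

  a_2 = -2·-1 + 4·-1 = -2
  a_3 = -2·-2 + 4·-1 = 0
  a_4 = -2·0 + 4·-2 = -8
  a_5 = -2·-8 + 4·0 = 16
  a_6 = -2·16 + 4·-8 = -64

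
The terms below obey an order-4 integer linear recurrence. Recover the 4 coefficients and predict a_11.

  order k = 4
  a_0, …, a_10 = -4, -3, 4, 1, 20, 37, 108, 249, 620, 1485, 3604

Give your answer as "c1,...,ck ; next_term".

  a_4 = 2·1 + 2·4 + -2·-3 + -1·-4 = 20
  a_5 = 2·20 + 2·1 + -2·4 + -1·-3 = 37
  a_6 = 2·37 + 2·20 + -2·1 + -1·4 = 108
  a_7 = 2·108 + 2·37 + -2·20 + -1·1 = 249
  a_8 = 2·249 + 2·108 + -2·37 + -1·20 = 620
  a_9 = 2·620 + 2·249 + -2·108 + -1·37 = 1485
  a_10 = 2·1485 + 2·620 + -2·249 + -1·108 = 3604
  a_11 = 2·3604 + 2·1485 + -2·620 + -1·249 = 8689

2,2,-2,-1 ; 8689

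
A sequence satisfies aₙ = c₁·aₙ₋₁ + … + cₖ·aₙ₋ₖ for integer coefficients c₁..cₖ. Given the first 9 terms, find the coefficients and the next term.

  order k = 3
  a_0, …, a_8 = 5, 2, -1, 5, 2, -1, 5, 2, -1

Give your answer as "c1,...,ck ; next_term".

  a_3 = 0·-1 + 0·2 + 1·5 = 5
  a_4 = 0·5 + 0·-1 + 1·2 = 2
  a_5 = 0·2 + 0·5 + 1·-1 = -1
  a_6 = 0·-1 + 0·2 + 1·5 = 5
  a_7 = 0·5 + 0·-1 + 1·2 = 2
  a_8 = 0·2 + 0·5 + 1·-1 = -1
  a_9 = 0·-1 + 0·2 + 1·5 = 5

0,0,1 ; 5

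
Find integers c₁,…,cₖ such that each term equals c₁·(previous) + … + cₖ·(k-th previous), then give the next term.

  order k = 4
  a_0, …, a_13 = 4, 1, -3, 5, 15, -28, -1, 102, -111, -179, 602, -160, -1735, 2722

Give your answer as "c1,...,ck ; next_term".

-1,-2,2,3 ; 2234

  a_4 = -1·5 + -2·-3 + 2·1 + 3·4 = 15
  a_5 = -1·15 + -2·5 + 2·-3 + 3·1 = -28
  a_6 = -1·-28 + -2·15 + 2·5 + 3·-3 = -1
  a_7 = -1·-1 + -2·-28 + 2·15 + 3·5 = 102
  a_8 = -1·102 + -2·-1 + 2·-28 + 3·15 = -111
  a_9 = -1·-111 + -2·102 + 2·-1 + 3·-28 = -179
  a_10 = -1·-179 + -2·-111 + 2·102 + 3·-1 = 602
  a_11 = -1·602 + -2·-179 + 2·-111 + 3·102 = -160
  a_12 = -1·-160 + -2·602 + 2·-179 + 3·-111 = -1735
  a_13 = -1·-1735 + -2·-160 + 2·602 + 3·-179 = 2722
  a_14 = -1·2722 + -2·-1735 + 2·-160 + 3·602 = 2234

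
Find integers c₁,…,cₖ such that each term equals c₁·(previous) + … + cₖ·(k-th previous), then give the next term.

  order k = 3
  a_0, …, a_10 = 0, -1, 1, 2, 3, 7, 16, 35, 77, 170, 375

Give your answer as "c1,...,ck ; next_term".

2,0,1 ; 827

  a_3 = 2·1 + 0·-1 + 1·0 = 2
  a_4 = 2·2 + 0·1 + 1·-1 = 3
  a_5 = 2·3 + 0·2 + 1·1 = 7
  a_6 = 2·7 + 0·3 + 1·2 = 16
  a_7 = 2·16 + 0·7 + 1·3 = 35
  a_8 = 2·35 + 0·16 + 1·7 = 77
  a_9 = 2·77 + 0·35 + 1·16 = 170
  a_10 = 2·170 + 0·77 + 1·35 = 375
  a_11 = 2·375 + 0·170 + 1·77 = 827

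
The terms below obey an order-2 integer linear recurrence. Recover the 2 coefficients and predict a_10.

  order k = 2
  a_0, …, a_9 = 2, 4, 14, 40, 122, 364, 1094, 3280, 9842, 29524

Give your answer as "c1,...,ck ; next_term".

  a_2 = 2·4 + 3·2 = 14
  a_3 = 2·14 + 3·4 = 40
  a_4 = 2·40 + 3·14 = 122
  a_5 = 2·122 + 3·40 = 364
  a_6 = 2·364 + 3·122 = 1094
  a_7 = 2·1094 + 3·364 = 3280
  a_8 = 2·3280 + 3·1094 = 9842
  a_9 = 2·9842 + 3·3280 = 29524
  a_10 = 2·29524 + 3·9842 = 88574

2,3 ; 88574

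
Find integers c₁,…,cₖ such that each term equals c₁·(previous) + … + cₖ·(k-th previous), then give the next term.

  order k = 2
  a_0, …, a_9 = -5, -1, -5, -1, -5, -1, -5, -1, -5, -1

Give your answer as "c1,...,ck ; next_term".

  a_2 = 0·-1 + 1·-5 = -5
  a_3 = 0·-5 + 1·-1 = -1
  a_4 = 0·-1 + 1·-5 = -5
  a_5 = 0·-5 + 1·-1 = -1
  a_6 = 0·-1 + 1·-5 = -5
  a_7 = 0·-5 + 1·-1 = -1
  a_8 = 0·-1 + 1·-5 = -5
  a_9 = 0·-5 + 1·-1 = -1
  a_10 = 0·-1 + 1·-5 = -5

0,1 ; -5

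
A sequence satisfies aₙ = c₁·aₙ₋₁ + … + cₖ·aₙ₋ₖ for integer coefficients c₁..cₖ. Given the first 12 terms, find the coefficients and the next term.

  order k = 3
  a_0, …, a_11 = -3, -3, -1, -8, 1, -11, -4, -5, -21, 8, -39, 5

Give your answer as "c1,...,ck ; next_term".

  a_3 = -1·-1 + 1·-3 + 2·-3 = -8
  a_4 = -1·-8 + 1·-1 + 2·-3 = 1
  a_5 = -1·1 + 1·-8 + 2·-1 = -11
  a_6 = -1·-11 + 1·1 + 2·-8 = -4
  a_7 = -1·-4 + 1·-11 + 2·1 = -5
  a_8 = -1·-5 + 1·-4 + 2·-11 = -21
  a_9 = -1·-21 + 1·-5 + 2·-4 = 8
  a_10 = -1·8 + 1·-21 + 2·-5 = -39
  a_11 = -1·-39 + 1·8 + 2·-21 = 5
  a_12 = -1·5 + 1·-39 + 2·8 = -28

-1,1,2 ; -28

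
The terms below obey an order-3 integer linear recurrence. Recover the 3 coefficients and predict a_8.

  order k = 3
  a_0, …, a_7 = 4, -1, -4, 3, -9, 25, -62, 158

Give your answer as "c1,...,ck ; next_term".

  a_3 = -2·-4 + 1·-1 + -1·4 = 3
  a_4 = -2·3 + 1·-4 + -1·-1 = -9
  a_5 = -2·-9 + 1·3 + -1·-4 = 25
  a_6 = -2·25 + 1·-9 + -1·3 = -62
  a_7 = -2·-62 + 1·25 + -1·-9 = 158
  a_8 = -2·158 + 1·-62 + -1·25 = -403

-2,1,-1 ; -403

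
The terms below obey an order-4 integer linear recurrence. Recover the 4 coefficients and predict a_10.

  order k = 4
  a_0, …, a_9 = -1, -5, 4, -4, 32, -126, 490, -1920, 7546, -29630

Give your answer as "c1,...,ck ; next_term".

-3,3,-2,2 ; 116348

  a_4 = -3·-4 + 3·4 + -2·-5 + 2·-1 = 32
  a_5 = -3·32 + 3·-4 + -2·4 + 2·-5 = -126
  a_6 = -3·-126 + 3·32 + -2·-4 + 2·4 = 490
  a_7 = -3·490 + 3·-126 + -2·32 + 2·-4 = -1920
  a_8 = -3·-1920 + 3·490 + -2·-126 + 2·32 = 7546
  a_9 = -3·7546 + 3·-1920 + -2·490 + 2·-126 = -29630
  a_10 = -3·-29630 + 3·7546 + -2·-1920 + 2·490 = 116348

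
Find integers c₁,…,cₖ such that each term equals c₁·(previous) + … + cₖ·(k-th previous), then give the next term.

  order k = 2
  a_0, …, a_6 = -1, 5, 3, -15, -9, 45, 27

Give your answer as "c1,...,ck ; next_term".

  a_2 = 0·5 + -3·-1 = 3
  a_3 = 0·3 + -3·5 = -15
  a_4 = 0·-15 + -3·3 = -9
  a_5 = 0·-9 + -3·-15 = 45
  a_6 = 0·45 + -3·-9 = 27
  a_7 = 0·27 + -3·45 = -135

0,-3 ; -135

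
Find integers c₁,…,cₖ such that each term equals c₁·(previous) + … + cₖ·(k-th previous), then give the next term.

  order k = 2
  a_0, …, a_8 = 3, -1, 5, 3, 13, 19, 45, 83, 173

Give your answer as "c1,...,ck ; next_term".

1,2 ; 339

  a_2 = 1·-1 + 2·3 = 5
  a_3 = 1·5 + 2·-1 = 3
  a_4 = 1·3 + 2·5 = 13
  a_5 = 1·13 + 2·3 = 19
  a_6 = 1·19 + 2·13 = 45
  a_7 = 1·45 + 2·19 = 83
  a_8 = 1·83 + 2·45 = 173
  a_9 = 1·173 + 2·83 = 339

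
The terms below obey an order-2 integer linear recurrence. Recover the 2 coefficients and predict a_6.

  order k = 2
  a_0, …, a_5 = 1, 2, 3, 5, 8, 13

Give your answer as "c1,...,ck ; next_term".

  a_2 = 1·2 + 1·1 = 3
  a_3 = 1·3 + 1·2 = 5
  a_4 = 1·5 + 1·3 = 8
  a_5 = 1·8 + 1·5 = 13
  a_6 = 1·13 + 1·8 = 21

1,1 ; 21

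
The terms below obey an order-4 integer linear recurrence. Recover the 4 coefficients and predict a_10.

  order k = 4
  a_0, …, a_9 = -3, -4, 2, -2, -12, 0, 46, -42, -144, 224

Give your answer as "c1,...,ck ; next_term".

  a_4 = -1·-2 + -3·2 + -1·-4 + 4·-3 = -12
  a_5 = -1·-12 + -3·-2 + -1·2 + 4·-4 = 0
  a_6 = -1·0 + -3·-12 + -1·-2 + 4·2 = 46
  a_7 = -1·46 + -3·0 + -1·-12 + 4·-2 = -42
  a_8 = -1·-42 + -3·46 + -1·0 + 4·-12 = -144
  a_9 = -1·-144 + -3·-42 + -1·46 + 4·0 = 224
  a_10 = -1·224 + -3·-144 + -1·-42 + 4·46 = 434

-1,-3,-1,4 ; 434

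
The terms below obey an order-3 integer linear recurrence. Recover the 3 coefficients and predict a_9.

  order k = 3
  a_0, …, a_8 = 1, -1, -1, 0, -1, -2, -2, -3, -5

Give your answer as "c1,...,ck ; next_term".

1,0,1 ; -7

  a_3 = 1·-1 + 0·-1 + 1·1 = 0
  a_4 = 1·0 + 0·-1 + 1·-1 = -1
  a_5 = 1·-1 + 0·0 + 1·-1 = -2
  a_6 = 1·-2 + 0·-1 + 1·0 = -2
  a_7 = 1·-2 + 0·-2 + 1·-1 = -3
  a_8 = 1·-3 + 0·-2 + 1·-2 = -5
  a_9 = 1·-5 + 0·-3 + 1·-2 = -7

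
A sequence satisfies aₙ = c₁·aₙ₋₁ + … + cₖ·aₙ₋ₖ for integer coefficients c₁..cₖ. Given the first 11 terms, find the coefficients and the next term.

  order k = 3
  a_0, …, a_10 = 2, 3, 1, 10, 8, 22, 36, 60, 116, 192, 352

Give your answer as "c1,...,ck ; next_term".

  a_3 = 0·1 + 2·3 + 2·2 = 10
  a_4 = 0·10 + 2·1 + 2·3 = 8
  a_5 = 0·8 + 2·10 + 2·1 = 22
  a_6 = 0·22 + 2·8 + 2·10 = 36
  a_7 = 0·36 + 2·22 + 2·8 = 60
  a_8 = 0·60 + 2·36 + 2·22 = 116
  a_9 = 0·116 + 2·60 + 2·36 = 192
  a_10 = 0·192 + 2·116 + 2·60 = 352
  a_11 = 0·352 + 2·192 + 2·116 = 616

0,2,2 ; 616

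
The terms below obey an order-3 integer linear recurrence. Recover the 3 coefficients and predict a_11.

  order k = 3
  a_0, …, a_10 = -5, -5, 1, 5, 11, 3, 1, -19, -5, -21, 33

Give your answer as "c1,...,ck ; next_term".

0,1,-2 ; -11

  a_3 = 0·1 + 1·-5 + -2·-5 = 5
  a_4 = 0·5 + 1·1 + -2·-5 = 11
  a_5 = 0·11 + 1·5 + -2·1 = 3
  a_6 = 0·3 + 1·11 + -2·5 = 1
  a_7 = 0·1 + 1·3 + -2·11 = -19
  a_8 = 0·-19 + 1·1 + -2·3 = -5
  a_9 = 0·-5 + 1·-19 + -2·1 = -21
  a_10 = 0·-21 + 1·-5 + -2·-19 = 33
  a_11 = 0·33 + 1·-21 + -2·-5 = -11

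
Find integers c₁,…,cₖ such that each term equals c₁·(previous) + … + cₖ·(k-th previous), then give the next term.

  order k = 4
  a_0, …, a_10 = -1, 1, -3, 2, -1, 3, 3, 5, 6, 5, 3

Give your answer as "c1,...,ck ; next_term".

  a_4 = 1·2 + 1·-3 + -1·1 + -1·-1 = -1
  a_5 = 1·-1 + 1·2 + -1·-3 + -1·1 = 3
  a_6 = 1·3 + 1·-1 + -1·2 + -1·-3 = 3
  a_7 = 1·3 + 1·3 + -1·-1 + -1·2 = 5
  a_8 = 1·5 + 1·3 + -1·3 + -1·-1 = 6
  a_9 = 1·6 + 1·5 + -1·3 + -1·3 = 5
  a_10 = 1·5 + 1·6 + -1·5 + -1·3 = 3
  a_11 = 1·3 + 1·5 + -1·6 + -1·5 = -3

1,1,-1,-1 ; -3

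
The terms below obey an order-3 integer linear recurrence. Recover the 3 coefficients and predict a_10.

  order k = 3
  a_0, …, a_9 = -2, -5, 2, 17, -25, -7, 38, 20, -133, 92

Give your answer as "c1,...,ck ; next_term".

  a_3 = -2·2 + -3·-5 + -3·-2 = 17
  a_4 = -2·17 + -3·2 + -3·-5 = -25
  a_5 = -2·-25 + -3·17 + -3·2 = -7
  a_6 = -2·-7 + -3·-25 + -3·17 = 38
  a_7 = -2·38 + -3·-7 + -3·-25 = 20
  a_8 = -2·20 + -3·38 + -3·-7 = -133
  a_9 = -2·-133 + -3·20 + -3·38 = 92
  a_10 = -2·92 + -3·-133 + -3·20 = 155

-2,-3,-3 ; 155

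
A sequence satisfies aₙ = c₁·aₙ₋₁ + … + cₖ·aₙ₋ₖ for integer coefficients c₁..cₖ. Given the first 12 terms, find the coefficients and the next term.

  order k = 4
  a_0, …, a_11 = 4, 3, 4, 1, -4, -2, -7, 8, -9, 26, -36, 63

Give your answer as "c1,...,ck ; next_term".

-1,1,-1,-1 ; -116

  a_4 = -1·1 + 1·4 + -1·3 + -1·4 = -4
  a_5 = -1·-4 + 1·1 + -1·4 + -1·3 = -2
  a_6 = -1·-2 + 1·-4 + -1·1 + -1·4 = -7
  a_7 = -1·-7 + 1·-2 + -1·-4 + -1·1 = 8
  a_8 = -1·8 + 1·-7 + -1·-2 + -1·-4 = -9
  a_9 = -1·-9 + 1·8 + -1·-7 + -1·-2 = 26
  a_10 = -1·26 + 1·-9 + -1·8 + -1·-7 = -36
  a_11 = -1·-36 + 1·26 + -1·-9 + -1·8 = 63
  a_12 = -1·63 + 1·-36 + -1·26 + -1·-9 = -116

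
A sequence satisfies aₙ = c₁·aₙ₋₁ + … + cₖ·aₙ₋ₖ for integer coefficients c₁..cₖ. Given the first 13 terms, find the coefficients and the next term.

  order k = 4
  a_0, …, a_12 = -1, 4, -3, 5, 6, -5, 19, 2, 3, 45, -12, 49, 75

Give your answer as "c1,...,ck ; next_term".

  a_4 = 0·5 + 1·-3 + 2·4 + -1·-1 = 6
  a_5 = 0·6 + 1·5 + 2·-3 + -1·4 = -5
  a_6 = 0·-5 + 1·6 + 2·5 + -1·-3 = 19
  a_7 = 0·19 + 1·-5 + 2·6 + -1·5 = 2
  a_8 = 0·2 + 1·19 + 2·-5 + -1·6 = 3
  a_9 = 0·3 + 1·2 + 2·19 + -1·-5 = 45
  a_10 = 0·45 + 1·3 + 2·2 + -1·19 = -12
  a_11 = 0·-12 + 1·45 + 2·3 + -1·2 = 49
  a_12 = 0·49 + 1·-12 + 2·45 + -1·3 = 75
  a_13 = 0·75 + 1·49 + 2·-12 + -1·45 = -20

0,1,2,-1 ; -20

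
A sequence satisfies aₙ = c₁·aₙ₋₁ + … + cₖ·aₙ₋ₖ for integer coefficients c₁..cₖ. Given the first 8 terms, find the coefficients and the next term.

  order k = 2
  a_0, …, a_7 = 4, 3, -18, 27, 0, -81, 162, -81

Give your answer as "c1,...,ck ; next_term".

-2,-3 ; -324

  a_2 = -2·3 + -3·4 = -18
  a_3 = -2·-18 + -3·3 = 27
  a_4 = -2·27 + -3·-18 = 0
  a_5 = -2·0 + -3·27 = -81
  a_6 = -2·-81 + -3·0 = 162
  a_7 = -2·162 + -3·-81 = -81
  a_8 = -2·-81 + -3·162 = -324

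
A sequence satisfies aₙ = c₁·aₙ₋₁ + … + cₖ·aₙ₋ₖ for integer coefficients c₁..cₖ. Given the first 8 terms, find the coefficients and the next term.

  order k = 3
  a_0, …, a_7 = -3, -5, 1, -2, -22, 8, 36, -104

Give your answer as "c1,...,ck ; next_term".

  a_3 = 0·1 + -2·-5 + 4·-3 = -2
  a_4 = 0·-2 + -2·1 + 4·-5 = -22
  a_5 = 0·-22 + -2·-2 + 4·1 = 8
  a_6 = 0·8 + -2·-22 + 4·-2 = 36
  a_7 = 0·36 + -2·8 + 4·-22 = -104
  a_8 = 0·-104 + -2·36 + 4·8 = -40

0,-2,4 ; -40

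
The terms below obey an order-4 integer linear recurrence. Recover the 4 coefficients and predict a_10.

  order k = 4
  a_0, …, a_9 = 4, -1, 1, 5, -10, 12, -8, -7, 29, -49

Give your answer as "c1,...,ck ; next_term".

-1,0,1,-1 ; 50

  a_4 = -1·5 + 0·1 + 1·-1 + -1·4 = -10
  a_5 = -1·-10 + 0·5 + 1·1 + -1·-1 = 12
  a_6 = -1·12 + 0·-10 + 1·5 + -1·1 = -8
  a_7 = -1·-8 + 0·12 + 1·-10 + -1·5 = -7
  a_8 = -1·-7 + 0·-8 + 1·12 + -1·-10 = 29
  a_9 = -1·29 + 0·-7 + 1·-8 + -1·12 = -49
  a_10 = -1·-49 + 0·29 + 1·-7 + -1·-8 = 50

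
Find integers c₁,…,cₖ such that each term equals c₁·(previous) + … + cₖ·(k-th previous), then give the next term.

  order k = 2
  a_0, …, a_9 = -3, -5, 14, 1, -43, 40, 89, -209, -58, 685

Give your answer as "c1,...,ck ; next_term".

-1,-3 ; -511

  a_2 = -1·-5 + -3·-3 = 14
  a_3 = -1·14 + -3·-5 = 1
  a_4 = -1·1 + -3·14 = -43
  a_5 = -1·-43 + -3·1 = 40
  a_6 = -1·40 + -3·-43 = 89
  a_7 = -1·89 + -3·40 = -209
  a_8 = -1·-209 + -3·89 = -58
  a_9 = -1·-58 + -3·-209 = 685
  a_10 = -1·685 + -3·-58 = -511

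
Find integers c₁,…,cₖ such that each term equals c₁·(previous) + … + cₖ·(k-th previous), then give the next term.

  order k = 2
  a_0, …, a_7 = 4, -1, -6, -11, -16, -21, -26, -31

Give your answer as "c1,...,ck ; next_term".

  a_2 = 2·-1 + -1·4 = -6
  a_3 = 2·-6 + -1·-1 = -11
  a_4 = 2·-11 + -1·-6 = -16
  a_5 = 2·-16 + -1·-11 = -21
  a_6 = 2·-21 + -1·-16 = -26
  a_7 = 2·-26 + -1·-21 = -31
  a_8 = 2·-31 + -1·-26 = -36

2,-1 ; -36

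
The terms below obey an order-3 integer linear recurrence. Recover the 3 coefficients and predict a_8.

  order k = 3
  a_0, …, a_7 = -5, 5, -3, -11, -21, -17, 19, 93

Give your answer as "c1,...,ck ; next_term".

  a_3 = 2·-3 + -2·5 + -1·-5 = -11
  a_4 = 2·-11 + -2·-3 + -1·5 = -21
  a_5 = 2·-21 + -2·-11 + -1·-3 = -17
  a_6 = 2·-17 + -2·-21 + -1·-11 = 19
  a_7 = 2·19 + -2·-17 + -1·-21 = 93
  a_8 = 2·93 + -2·19 + -1·-17 = 165

2,-2,-1 ; 165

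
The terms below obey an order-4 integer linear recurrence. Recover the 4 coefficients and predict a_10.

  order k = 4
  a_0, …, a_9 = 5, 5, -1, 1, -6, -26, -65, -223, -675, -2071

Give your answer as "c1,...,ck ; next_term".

2,3,2,-3 ; -6418

  a_4 = 2·1 + 3·-1 + 2·5 + -3·5 = -6
  a_5 = 2·-6 + 3·1 + 2·-1 + -3·5 = -26
  a_6 = 2·-26 + 3·-6 + 2·1 + -3·-1 = -65
  a_7 = 2·-65 + 3·-26 + 2·-6 + -3·1 = -223
  a_8 = 2·-223 + 3·-65 + 2·-26 + -3·-6 = -675
  a_9 = 2·-675 + 3·-223 + 2·-65 + -3·-26 = -2071
  a_10 = 2·-2071 + 3·-675 + 2·-223 + -3·-65 = -6418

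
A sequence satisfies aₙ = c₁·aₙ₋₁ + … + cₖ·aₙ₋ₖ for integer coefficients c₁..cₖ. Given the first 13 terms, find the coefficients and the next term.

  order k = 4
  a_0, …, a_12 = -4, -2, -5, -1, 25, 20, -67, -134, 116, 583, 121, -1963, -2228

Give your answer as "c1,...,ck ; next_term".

0,-3,-3,-1 ; 4943

  a_4 = 0·-1 + -3·-5 + -3·-2 + -1·-4 = 25
  a_5 = 0·25 + -3·-1 + -3·-5 + -1·-2 = 20
  a_6 = 0·20 + -3·25 + -3·-1 + -1·-5 = -67
  a_7 = 0·-67 + -3·20 + -3·25 + -1·-1 = -134
  a_8 = 0·-134 + -3·-67 + -3·20 + -1·25 = 116
  a_9 = 0·116 + -3·-134 + -3·-67 + -1·20 = 583
  a_10 = 0·583 + -3·116 + -3·-134 + -1·-67 = 121
  a_11 = 0·121 + -3·583 + -3·116 + -1·-134 = -1963
  a_12 = 0·-1963 + -3·121 + -3·583 + -1·116 = -2228
  a_13 = 0·-2228 + -3·-1963 + -3·121 + -1·583 = 4943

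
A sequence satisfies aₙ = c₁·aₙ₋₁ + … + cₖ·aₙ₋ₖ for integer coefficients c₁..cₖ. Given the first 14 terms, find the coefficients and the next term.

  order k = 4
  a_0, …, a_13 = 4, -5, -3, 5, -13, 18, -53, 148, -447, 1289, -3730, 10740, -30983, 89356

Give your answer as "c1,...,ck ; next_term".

  a_4 = -3·5 + 0·-3 + 2·-5 + 3·4 = -13
  a_5 = -3·-13 + 0·5 + 2·-3 + 3·-5 = 18
  a_6 = -3·18 + 0·-13 + 2·5 + 3·-3 = -53
  a_7 = -3·-53 + 0·18 + 2·-13 + 3·5 = 148
  a_8 = -3·148 + 0·-53 + 2·18 + 3·-13 = -447
  a_9 = -3·-447 + 0·148 + 2·-53 + 3·18 = 1289
  a_10 = -3·1289 + 0·-447 + 2·148 + 3·-53 = -3730
  a_11 = -3·-3730 + 0·1289 + 2·-447 + 3·148 = 10740
  a_12 = -3·10740 + 0·-3730 + 2·1289 + 3·-447 = -30983
  a_13 = -3·-30983 + 0·10740 + 2·-3730 + 3·1289 = 89356
  a_14 = -3·89356 + 0·-30983 + 2·10740 + 3·-3730 = -257778

-3,0,2,3 ; -257778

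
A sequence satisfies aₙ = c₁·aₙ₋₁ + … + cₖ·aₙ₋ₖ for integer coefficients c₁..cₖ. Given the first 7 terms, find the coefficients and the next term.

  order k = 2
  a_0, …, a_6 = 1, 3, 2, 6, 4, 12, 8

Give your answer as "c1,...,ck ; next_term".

  a_2 = 0·3 + 2·1 = 2
  a_3 = 0·2 + 2·3 = 6
  a_4 = 0·6 + 2·2 = 4
  a_5 = 0·4 + 2·6 = 12
  a_6 = 0·12 + 2·4 = 8
  a_7 = 0·8 + 2·12 = 24

0,2 ; 24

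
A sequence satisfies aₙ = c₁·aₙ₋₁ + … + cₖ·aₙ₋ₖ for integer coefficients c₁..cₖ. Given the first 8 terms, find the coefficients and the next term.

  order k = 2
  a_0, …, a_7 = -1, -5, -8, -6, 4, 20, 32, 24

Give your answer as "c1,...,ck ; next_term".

2,-2 ; -16

  a_2 = 2·-5 + -2·-1 = -8
  a_3 = 2·-8 + -2·-5 = -6
  a_4 = 2·-6 + -2·-8 = 4
  a_5 = 2·4 + -2·-6 = 20
  a_6 = 2·20 + -2·4 = 32
  a_7 = 2·32 + -2·20 = 24
  a_8 = 2·24 + -2·32 = -16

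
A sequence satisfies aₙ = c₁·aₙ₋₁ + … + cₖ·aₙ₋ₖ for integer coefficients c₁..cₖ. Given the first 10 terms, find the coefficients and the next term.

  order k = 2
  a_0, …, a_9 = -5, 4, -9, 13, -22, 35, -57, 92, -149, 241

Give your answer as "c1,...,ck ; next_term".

  a_2 = -1·4 + 1·-5 = -9
  a_3 = -1·-9 + 1·4 = 13
  a_4 = -1·13 + 1·-9 = -22
  a_5 = -1·-22 + 1·13 = 35
  a_6 = -1·35 + 1·-22 = -57
  a_7 = -1·-57 + 1·35 = 92
  a_8 = -1·92 + 1·-57 = -149
  a_9 = -1·-149 + 1·92 = 241
  a_10 = -1·241 + 1·-149 = -390

-1,1 ; -390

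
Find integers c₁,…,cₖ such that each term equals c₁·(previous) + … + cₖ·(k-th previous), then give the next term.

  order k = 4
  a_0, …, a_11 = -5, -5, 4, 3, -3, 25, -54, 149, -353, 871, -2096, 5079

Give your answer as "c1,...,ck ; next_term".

-2,2,2,-1 ; -12255

  a_4 = -2·3 + 2·4 + 2·-5 + -1·-5 = -3
  a_5 = -2·-3 + 2·3 + 2·4 + -1·-5 = 25
  a_6 = -2·25 + 2·-3 + 2·3 + -1·4 = -54
  a_7 = -2·-54 + 2·25 + 2·-3 + -1·3 = 149
  a_8 = -2·149 + 2·-54 + 2·25 + -1·-3 = -353
  a_9 = -2·-353 + 2·149 + 2·-54 + -1·25 = 871
  a_10 = -2·871 + 2·-353 + 2·149 + -1·-54 = -2096
  a_11 = -2·-2096 + 2·871 + 2·-353 + -1·149 = 5079
  a_12 = -2·5079 + 2·-2096 + 2·871 + -1·-353 = -12255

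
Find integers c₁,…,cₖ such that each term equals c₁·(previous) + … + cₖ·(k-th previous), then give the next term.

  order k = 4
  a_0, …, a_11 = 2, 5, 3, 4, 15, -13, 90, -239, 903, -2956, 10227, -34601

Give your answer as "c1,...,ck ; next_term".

-3,2,3,3 ; 118098

  a_4 = -3·4 + 2·3 + 3·5 + 3·2 = 15
  a_5 = -3·15 + 2·4 + 3·3 + 3·5 = -13
  a_6 = -3·-13 + 2·15 + 3·4 + 3·3 = 90
  a_7 = -3·90 + 2·-13 + 3·15 + 3·4 = -239
  a_8 = -3·-239 + 2·90 + 3·-13 + 3·15 = 903
  a_9 = -3·903 + 2·-239 + 3·90 + 3·-13 = -2956
  a_10 = -3·-2956 + 2·903 + 3·-239 + 3·90 = 10227
  a_11 = -3·10227 + 2·-2956 + 3·903 + 3·-239 = -34601
  a_12 = -3·-34601 + 2·10227 + 3·-2956 + 3·903 = 118098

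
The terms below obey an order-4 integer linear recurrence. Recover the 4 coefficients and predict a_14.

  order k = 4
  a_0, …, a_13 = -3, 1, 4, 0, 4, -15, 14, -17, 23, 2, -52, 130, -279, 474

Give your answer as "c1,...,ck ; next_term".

  a_4 = -2·0 + -1·4 + -1·1 + -3·-3 = 4
  a_5 = -2·4 + -1·0 + -1·4 + -3·1 = -15
  a_6 = -2·-15 + -1·4 + -1·0 + -3·4 = 14
  a_7 = -2·14 + -1·-15 + -1·4 + -3·0 = -17
  a_8 = -2·-17 + -1·14 + -1·-15 + -3·4 = 23
  a_9 = -2·23 + -1·-17 + -1·14 + -3·-15 = 2
  a_10 = -2·2 + -1·23 + -1·-17 + -3·14 = -52
  a_11 = -2·-52 + -1·2 + -1·23 + -3·-17 = 130
  a_12 = -2·130 + -1·-52 + -1·2 + -3·23 = -279
  a_13 = -2·-279 + -1·130 + -1·-52 + -3·2 = 474
  a_14 = -2·474 + -1·-279 + -1·130 + -3·-52 = -643

-2,-1,-1,-3 ; -643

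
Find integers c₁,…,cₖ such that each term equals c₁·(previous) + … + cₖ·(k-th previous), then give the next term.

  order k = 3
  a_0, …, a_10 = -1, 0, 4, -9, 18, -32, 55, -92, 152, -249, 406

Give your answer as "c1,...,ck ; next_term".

  a_3 = -2·4 + 0·0 + 1·-1 = -9
  a_4 = -2·-9 + 0·4 + 1·0 = 18
  a_5 = -2·18 + 0·-9 + 1·4 = -32
  a_6 = -2·-32 + 0·18 + 1·-9 = 55
  a_7 = -2·55 + 0·-32 + 1·18 = -92
  a_8 = -2·-92 + 0·55 + 1·-32 = 152
  a_9 = -2·152 + 0·-92 + 1·55 = -249
  a_10 = -2·-249 + 0·152 + 1·-92 = 406
  a_11 = -2·406 + 0·-249 + 1·152 = -660

-2,0,1 ; -660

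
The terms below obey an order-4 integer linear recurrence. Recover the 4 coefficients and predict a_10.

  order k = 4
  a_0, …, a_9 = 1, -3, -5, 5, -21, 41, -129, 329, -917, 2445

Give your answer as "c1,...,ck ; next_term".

  a_4 = -2·5 + 2·-5 + 1·-3 + 2·1 = -21
  a_5 = -2·-21 + 2·5 + 1·-5 + 2·-3 = 41
  a_6 = -2·41 + 2·-21 + 1·5 + 2·-5 = -129
  a_7 = -2·-129 + 2·41 + 1·-21 + 2·5 = 329
  a_8 = -2·329 + 2·-129 + 1·41 + 2·-21 = -917
  a_9 = -2·-917 + 2·329 + 1·-129 + 2·41 = 2445
  a_10 = -2·2445 + 2·-917 + 1·329 + 2·-129 = -6653

-2,2,1,2 ; -6653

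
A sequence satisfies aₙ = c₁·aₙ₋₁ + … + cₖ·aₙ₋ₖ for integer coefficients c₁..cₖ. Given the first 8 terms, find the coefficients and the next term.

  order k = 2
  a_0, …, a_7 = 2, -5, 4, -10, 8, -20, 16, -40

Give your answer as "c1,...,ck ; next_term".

0,2 ; 32

  a_2 = 0·-5 + 2·2 = 4
  a_3 = 0·4 + 2·-5 = -10
  a_4 = 0·-10 + 2·4 = 8
  a_5 = 0·8 + 2·-10 = -20
  a_6 = 0·-20 + 2·8 = 16
  a_7 = 0·16 + 2·-20 = -40
  a_8 = 0·-40 + 2·16 = 32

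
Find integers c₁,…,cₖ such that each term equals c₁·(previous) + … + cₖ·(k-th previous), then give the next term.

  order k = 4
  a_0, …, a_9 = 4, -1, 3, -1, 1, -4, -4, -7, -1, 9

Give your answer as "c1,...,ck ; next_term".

  a_4 = 2·-1 + -1·3 + -2·-1 + 1·4 = 1
  a_5 = 2·1 + -1·-1 + -2·3 + 1·-1 = -4
  a_6 = 2·-4 + -1·1 + -2·-1 + 1·3 = -4
  a_7 = 2·-4 + -1·-4 + -2·1 + 1·-1 = -7
  a_8 = 2·-7 + -1·-4 + -2·-4 + 1·1 = -1
  a_9 = 2·-1 + -1·-7 + -2·-4 + 1·-4 = 9
  a_10 = 2·9 + -1·-1 + -2·-7 + 1·-4 = 29

2,-1,-2,1 ; 29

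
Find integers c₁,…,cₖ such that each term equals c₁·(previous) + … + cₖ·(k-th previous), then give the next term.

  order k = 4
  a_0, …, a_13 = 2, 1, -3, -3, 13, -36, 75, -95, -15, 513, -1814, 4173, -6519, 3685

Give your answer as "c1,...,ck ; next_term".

-3,-3,1,-3 ; 18117

  a_4 = -3·-3 + -3·-3 + 1·1 + -3·2 = 13
  a_5 = -3·13 + -3·-3 + 1·-3 + -3·1 = -36
  a_6 = -3·-36 + -3·13 + 1·-3 + -3·-3 = 75
  a_7 = -3·75 + -3·-36 + 1·13 + -3·-3 = -95
  a_8 = -3·-95 + -3·75 + 1·-36 + -3·13 = -15
  a_9 = -3·-15 + -3·-95 + 1·75 + -3·-36 = 513
  a_10 = -3·513 + -3·-15 + 1·-95 + -3·75 = -1814
  a_11 = -3·-1814 + -3·513 + 1·-15 + -3·-95 = 4173
  a_12 = -3·4173 + -3·-1814 + 1·513 + -3·-15 = -6519
  a_13 = -3·-6519 + -3·4173 + 1·-1814 + -3·513 = 3685
  a_14 = -3·3685 + -3·-6519 + 1·4173 + -3·-1814 = 18117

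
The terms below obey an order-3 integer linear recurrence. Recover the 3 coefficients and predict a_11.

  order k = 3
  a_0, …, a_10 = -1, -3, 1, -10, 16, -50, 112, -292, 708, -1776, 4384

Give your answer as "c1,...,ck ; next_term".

-2,2,2 ; -10904

  a_3 = -2·1 + 2·-3 + 2·-1 = -10
  a_4 = -2·-10 + 2·1 + 2·-3 = 16
  a_5 = -2·16 + 2·-10 + 2·1 = -50
  a_6 = -2·-50 + 2·16 + 2·-10 = 112
  a_7 = -2·112 + 2·-50 + 2·16 = -292
  a_8 = -2·-292 + 2·112 + 2·-50 = 708
  a_9 = -2·708 + 2·-292 + 2·112 = -1776
  a_10 = -2·-1776 + 2·708 + 2·-292 = 4384
  a_11 = -2·4384 + 2·-1776 + 2·708 = -10904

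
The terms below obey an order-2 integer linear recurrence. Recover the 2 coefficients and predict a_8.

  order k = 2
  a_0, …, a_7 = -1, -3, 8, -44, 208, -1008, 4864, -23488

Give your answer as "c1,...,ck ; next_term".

-4,4 ; 113408

  a_2 = -4·-3 + 4·-1 = 8
  a_3 = -4·8 + 4·-3 = -44
  a_4 = -4·-44 + 4·8 = 208
  a_5 = -4·208 + 4·-44 = -1008
  a_6 = -4·-1008 + 4·208 = 4864
  a_7 = -4·4864 + 4·-1008 = -23488
  a_8 = -4·-23488 + 4·4864 = 113408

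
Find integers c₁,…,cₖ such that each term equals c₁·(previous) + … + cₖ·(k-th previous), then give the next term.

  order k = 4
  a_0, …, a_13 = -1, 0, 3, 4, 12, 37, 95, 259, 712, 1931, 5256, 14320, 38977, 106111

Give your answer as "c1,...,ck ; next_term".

  a_4 = 2·4 + 1·3 + 3·0 + -1·-1 = 12
  a_5 = 2·12 + 1·4 + 3·3 + -1·0 = 37
  a_6 = 2·37 + 1·12 + 3·4 + -1·3 = 95
  a_7 = 2·95 + 1·37 + 3·12 + -1·4 = 259
  a_8 = 2·259 + 1·95 + 3·37 + -1·12 = 712
  a_9 = 2·712 + 1·259 + 3·95 + -1·37 = 1931
  a_10 = 2·1931 + 1·712 + 3·259 + -1·95 = 5256
  a_11 = 2·5256 + 1·1931 + 3·712 + -1·259 = 14320
  a_12 = 2·14320 + 1·5256 + 3·1931 + -1·712 = 38977
  a_13 = 2·38977 + 1·14320 + 3·5256 + -1·1931 = 106111
  a_14 = 2·106111 + 1·38977 + 3·14320 + -1·5256 = 288903

2,1,3,-1 ; 288903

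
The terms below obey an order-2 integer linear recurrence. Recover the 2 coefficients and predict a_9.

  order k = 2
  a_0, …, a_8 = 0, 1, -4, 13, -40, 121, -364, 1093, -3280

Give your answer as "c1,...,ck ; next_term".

  a_2 = -4·1 + -3·0 = -4
  a_3 = -4·-4 + -3·1 = 13
  a_4 = -4·13 + -3·-4 = -40
  a_5 = -4·-40 + -3·13 = 121
  a_6 = -4·121 + -3·-40 = -364
  a_7 = -4·-364 + -3·121 = 1093
  a_8 = -4·1093 + -3·-364 = -3280
  a_9 = -4·-3280 + -3·1093 = 9841

-4,-3 ; 9841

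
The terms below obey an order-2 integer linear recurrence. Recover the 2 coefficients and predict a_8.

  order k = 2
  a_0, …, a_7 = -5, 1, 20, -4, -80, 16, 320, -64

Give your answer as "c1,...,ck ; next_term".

  a_2 = 0·1 + -4·-5 = 20
  a_3 = 0·20 + -4·1 = -4
  a_4 = 0·-4 + -4·20 = -80
  a_5 = 0·-80 + -4·-4 = 16
  a_6 = 0·16 + -4·-80 = 320
  a_7 = 0·320 + -4·16 = -64
  a_8 = 0·-64 + -4·320 = -1280

0,-4 ; -1280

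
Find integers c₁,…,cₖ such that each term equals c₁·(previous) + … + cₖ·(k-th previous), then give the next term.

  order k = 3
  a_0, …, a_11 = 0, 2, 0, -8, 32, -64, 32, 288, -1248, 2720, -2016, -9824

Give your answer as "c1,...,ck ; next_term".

  a_3 = -3·0 + -4·2 + 4·0 = -8
  a_4 = -3·-8 + -4·0 + 4·2 = 32
  a_5 = -3·32 + -4·-8 + 4·0 = -64
  a_6 = -3·-64 + -4·32 + 4·-8 = 32
  a_7 = -3·32 + -4·-64 + 4·32 = 288
  a_8 = -3·288 + -4·32 + 4·-64 = -1248
  a_9 = -3·-1248 + -4·288 + 4·32 = 2720
  a_10 = -3·2720 + -4·-1248 + 4·288 = -2016
  a_11 = -3·-2016 + -4·2720 + 4·-1248 = -9824
  a_12 = -3·-9824 + -4·-2016 + 4·2720 = 48416

-3,-4,4 ; 48416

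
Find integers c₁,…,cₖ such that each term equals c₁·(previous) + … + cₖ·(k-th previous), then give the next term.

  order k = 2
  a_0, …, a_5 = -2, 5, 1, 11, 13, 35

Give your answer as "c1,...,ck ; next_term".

1,2 ; 61

  a_2 = 1·5 + 2·-2 = 1
  a_3 = 1·1 + 2·5 = 11
  a_4 = 1·11 + 2·1 = 13
  a_5 = 1·13 + 2·11 = 35
  a_6 = 1·35 + 2·13 = 61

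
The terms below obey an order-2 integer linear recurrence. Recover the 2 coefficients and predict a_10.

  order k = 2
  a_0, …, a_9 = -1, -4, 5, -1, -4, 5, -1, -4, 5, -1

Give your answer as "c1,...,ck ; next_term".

  a_2 = -1·-4 + -1·-1 = 5
  a_3 = -1·5 + -1·-4 = -1
  a_4 = -1·-1 + -1·5 = -4
  a_5 = -1·-4 + -1·-1 = 5
  a_6 = -1·5 + -1·-4 = -1
  a_7 = -1·-1 + -1·5 = -4
  a_8 = -1·-4 + -1·-1 = 5
  a_9 = -1·5 + -1·-4 = -1
  a_10 = -1·-1 + -1·5 = -4

-1,-1 ; -4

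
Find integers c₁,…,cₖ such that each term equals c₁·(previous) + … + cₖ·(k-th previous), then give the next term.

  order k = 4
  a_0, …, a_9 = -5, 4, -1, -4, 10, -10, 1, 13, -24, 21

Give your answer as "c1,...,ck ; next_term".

  a_4 = -1·-4 + -1·-1 + 0·4 + -1·-5 = 10
  a_5 = -1·10 + -1·-4 + 0·-1 + -1·4 = -10
  a_6 = -1·-10 + -1·10 + 0·-4 + -1·-1 = 1
  a_7 = -1·1 + -1·-10 + 0·10 + -1·-4 = 13
  a_8 = -1·13 + -1·1 + 0·-10 + -1·10 = -24
  a_9 = -1·-24 + -1·13 + 0·1 + -1·-10 = 21
  a_10 = -1·21 + -1·-24 + 0·13 + -1·1 = 2

-1,-1,0,-1 ; 2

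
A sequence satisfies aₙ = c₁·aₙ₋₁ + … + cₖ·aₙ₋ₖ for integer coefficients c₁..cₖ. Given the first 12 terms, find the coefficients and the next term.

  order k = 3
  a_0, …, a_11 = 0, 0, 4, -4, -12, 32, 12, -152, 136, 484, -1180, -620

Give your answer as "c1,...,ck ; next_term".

-1,-4,1 ; 5824

  a_3 = -1·4 + -4·0 + 1·0 = -4
  a_4 = -1·-4 + -4·4 + 1·0 = -12
  a_5 = -1·-12 + -4·-4 + 1·4 = 32
  a_6 = -1·32 + -4·-12 + 1·-4 = 12
  a_7 = -1·12 + -4·32 + 1·-12 = -152
  a_8 = -1·-152 + -4·12 + 1·32 = 136
  a_9 = -1·136 + -4·-152 + 1·12 = 484
  a_10 = -1·484 + -4·136 + 1·-152 = -1180
  a_11 = -1·-1180 + -4·484 + 1·136 = -620
  a_12 = -1·-620 + -4·-1180 + 1·484 = 5824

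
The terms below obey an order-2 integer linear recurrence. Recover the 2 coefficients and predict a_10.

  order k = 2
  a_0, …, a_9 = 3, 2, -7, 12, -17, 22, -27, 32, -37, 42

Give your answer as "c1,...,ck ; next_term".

-2,-1 ; -47

  a_2 = -2·2 + -1·3 = -7
  a_3 = -2·-7 + -1·2 = 12
  a_4 = -2·12 + -1·-7 = -17
  a_5 = -2·-17 + -1·12 = 22
  a_6 = -2·22 + -1·-17 = -27
  a_7 = -2·-27 + -1·22 = 32
  a_8 = -2·32 + -1·-27 = -37
  a_9 = -2·-37 + -1·32 = 42
  a_10 = -2·42 + -1·-37 = -47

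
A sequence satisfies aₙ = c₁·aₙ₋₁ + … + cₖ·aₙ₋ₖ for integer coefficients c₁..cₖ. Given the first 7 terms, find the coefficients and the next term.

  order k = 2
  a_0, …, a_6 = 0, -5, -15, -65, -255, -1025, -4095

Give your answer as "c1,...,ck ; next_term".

  a_2 = 3·-5 + 4·0 = -15
  a_3 = 3·-15 + 4·-5 = -65
  a_4 = 3·-65 + 4·-15 = -255
  a_5 = 3·-255 + 4·-65 = -1025
  a_6 = 3·-1025 + 4·-255 = -4095
  a_7 = 3·-4095 + 4·-1025 = -16385

3,4 ; -16385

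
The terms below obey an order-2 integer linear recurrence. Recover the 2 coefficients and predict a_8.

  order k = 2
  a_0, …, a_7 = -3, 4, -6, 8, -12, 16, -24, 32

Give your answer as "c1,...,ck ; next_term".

0,2 ; -48

  a_2 = 0·4 + 2·-3 = -6
  a_3 = 0·-6 + 2·4 = 8
  a_4 = 0·8 + 2·-6 = -12
  a_5 = 0·-12 + 2·8 = 16
  a_6 = 0·16 + 2·-12 = -24
  a_7 = 0·-24 + 2·16 = 32
  a_8 = 0·32 + 2·-24 = -48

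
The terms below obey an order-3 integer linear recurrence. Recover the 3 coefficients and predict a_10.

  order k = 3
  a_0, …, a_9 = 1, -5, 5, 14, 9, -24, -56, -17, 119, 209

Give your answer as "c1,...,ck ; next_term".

  a_3 = 1·5 + -2·-5 + -1·1 = 14
  a_4 = 1·14 + -2·5 + -1·-5 = 9
  a_5 = 1·9 + -2·14 + -1·5 = -24
  a_6 = 1·-24 + -2·9 + -1·14 = -56
  a_7 = 1·-56 + -2·-24 + -1·9 = -17
  a_8 = 1·-17 + -2·-56 + -1·-24 = 119
  a_9 = 1·119 + -2·-17 + -1·-56 = 209
  a_10 = 1·209 + -2·119 + -1·-17 = -12

1,-2,-1 ; -12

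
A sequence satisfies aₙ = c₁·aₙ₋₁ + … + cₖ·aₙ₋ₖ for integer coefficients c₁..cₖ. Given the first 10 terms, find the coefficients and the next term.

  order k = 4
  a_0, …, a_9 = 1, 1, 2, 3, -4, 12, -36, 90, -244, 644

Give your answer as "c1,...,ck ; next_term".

-2,2,0,-2 ; -1704

  a_4 = -2·3 + 2·2 + 0·1 + -2·1 = -4
  a_5 = -2·-4 + 2·3 + 0·2 + -2·1 = 12
  a_6 = -2·12 + 2·-4 + 0·3 + -2·2 = -36
  a_7 = -2·-36 + 2·12 + 0·-4 + -2·3 = 90
  a_8 = -2·90 + 2·-36 + 0·12 + -2·-4 = -244
  a_9 = -2·-244 + 2·90 + 0·-36 + -2·12 = 644
  a_10 = -2·644 + 2·-244 + 0·90 + -2·-36 = -1704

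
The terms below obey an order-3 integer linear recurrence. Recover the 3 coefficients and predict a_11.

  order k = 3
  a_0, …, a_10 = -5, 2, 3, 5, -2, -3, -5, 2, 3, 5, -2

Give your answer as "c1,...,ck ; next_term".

  a_3 = 0·3 + 0·2 + -1·-5 = 5
  a_4 = 0·5 + 0·3 + -1·2 = -2
  a_5 = 0·-2 + 0·5 + -1·3 = -3
  a_6 = 0·-3 + 0·-2 + -1·5 = -5
  a_7 = 0·-5 + 0·-3 + -1·-2 = 2
  a_8 = 0·2 + 0·-5 + -1·-3 = 3
  a_9 = 0·3 + 0·2 + -1·-5 = 5
  a_10 = 0·5 + 0·3 + -1·2 = -2
  a_11 = 0·-2 + 0·5 + -1·3 = -3

0,0,-1 ; -3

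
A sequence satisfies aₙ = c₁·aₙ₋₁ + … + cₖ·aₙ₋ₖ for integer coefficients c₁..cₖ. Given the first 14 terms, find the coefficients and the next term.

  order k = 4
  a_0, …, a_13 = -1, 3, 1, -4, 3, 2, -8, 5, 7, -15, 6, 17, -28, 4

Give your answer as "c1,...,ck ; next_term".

  a_4 = 0·-4 + -1·1 + 1·3 + -1·-1 = 3
  a_5 = 0·3 + -1·-4 + 1·1 + -1·3 = 2
  a_6 = 0·2 + -1·3 + 1·-4 + -1·1 = -8
  a_7 = 0·-8 + -1·2 + 1·3 + -1·-4 = 5
  a_8 = 0·5 + -1·-8 + 1·2 + -1·3 = 7
  a_9 = 0·7 + -1·5 + 1·-8 + -1·2 = -15
  a_10 = 0·-15 + -1·7 + 1·5 + -1·-8 = 6
  a_11 = 0·6 + -1·-15 + 1·7 + -1·5 = 17
  a_12 = 0·17 + -1·6 + 1·-15 + -1·7 = -28
  a_13 = 0·-28 + -1·17 + 1·6 + -1·-15 = 4
  a_14 = 0·4 + -1·-28 + 1·17 + -1·6 = 39

0,-1,1,-1 ; 39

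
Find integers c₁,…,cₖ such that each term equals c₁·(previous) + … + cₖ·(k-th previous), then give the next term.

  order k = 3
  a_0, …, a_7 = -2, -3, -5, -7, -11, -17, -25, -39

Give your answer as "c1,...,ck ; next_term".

0,1,2 ; -59

  a_3 = 0·-5 + 1·-3 + 2·-2 = -7
  a_4 = 0·-7 + 1·-5 + 2·-3 = -11
  a_5 = 0·-11 + 1·-7 + 2·-5 = -17
  a_6 = 0·-17 + 1·-11 + 2·-7 = -25
  a_7 = 0·-25 + 1·-17 + 2·-11 = -39
  a_8 = 0·-39 + 1·-25 + 2·-17 = -59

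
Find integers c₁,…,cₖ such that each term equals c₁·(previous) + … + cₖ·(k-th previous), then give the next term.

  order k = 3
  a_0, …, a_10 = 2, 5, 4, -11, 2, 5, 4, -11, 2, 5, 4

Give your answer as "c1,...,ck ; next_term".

-1,-1,-1 ; -11

  a_3 = -1·4 + -1·5 + -1·2 = -11
  a_4 = -1·-11 + -1·4 + -1·5 = 2
  a_5 = -1·2 + -1·-11 + -1·4 = 5
  a_6 = -1·5 + -1·2 + -1·-11 = 4
  a_7 = -1·4 + -1·5 + -1·2 = -11
  a_8 = -1·-11 + -1·4 + -1·5 = 2
  a_9 = -1·2 + -1·-11 + -1·4 = 5
  a_10 = -1·5 + -1·2 + -1·-11 = 4
  a_11 = -1·4 + -1·5 + -1·2 = -11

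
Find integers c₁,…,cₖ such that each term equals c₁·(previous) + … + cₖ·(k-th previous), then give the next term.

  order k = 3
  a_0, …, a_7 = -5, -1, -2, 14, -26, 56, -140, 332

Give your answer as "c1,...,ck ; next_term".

-2,0,-2 ; -776

  a_3 = -2·-2 + 0·-1 + -2·-5 = 14
  a_4 = -2·14 + 0·-2 + -2·-1 = -26
  a_5 = -2·-26 + 0·14 + -2·-2 = 56
  a_6 = -2·56 + 0·-26 + -2·14 = -140
  a_7 = -2·-140 + 0·56 + -2·-26 = 332
  a_8 = -2·332 + 0·-140 + -2·56 = -776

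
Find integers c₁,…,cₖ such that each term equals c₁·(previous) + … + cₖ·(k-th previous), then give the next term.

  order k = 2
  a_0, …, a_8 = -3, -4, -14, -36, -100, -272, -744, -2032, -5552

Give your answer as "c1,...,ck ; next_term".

2,2 ; -15168

  a_2 = 2·-4 + 2·-3 = -14
  a_3 = 2·-14 + 2·-4 = -36
  a_4 = 2·-36 + 2·-14 = -100
  a_5 = 2·-100 + 2·-36 = -272
  a_6 = 2·-272 + 2·-100 = -744
  a_7 = 2·-744 + 2·-272 = -2032
  a_8 = 2·-2032 + 2·-744 = -5552
  a_9 = 2·-5552 + 2·-2032 = -15168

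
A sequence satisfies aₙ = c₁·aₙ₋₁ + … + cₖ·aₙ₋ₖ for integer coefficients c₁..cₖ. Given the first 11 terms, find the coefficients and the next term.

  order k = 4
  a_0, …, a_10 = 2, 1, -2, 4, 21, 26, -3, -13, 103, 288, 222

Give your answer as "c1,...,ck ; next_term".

2,-3,3,2 ; -137

  a_4 = 2·4 + -3·-2 + 3·1 + 2·2 = 21
  a_5 = 2·21 + -3·4 + 3·-2 + 2·1 = 26
  a_6 = 2·26 + -3·21 + 3·4 + 2·-2 = -3
  a_7 = 2·-3 + -3·26 + 3·21 + 2·4 = -13
  a_8 = 2·-13 + -3·-3 + 3·26 + 2·21 = 103
  a_9 = 2·103 + -3·-13 + 3·-3 + 2·26 = 288
  a_10 = 2·288 + -3·103 + 3·-13 + 2·-3 = 222
  a_11 = 2·222 + -3·288 + 3·103 + 2·-13 = -137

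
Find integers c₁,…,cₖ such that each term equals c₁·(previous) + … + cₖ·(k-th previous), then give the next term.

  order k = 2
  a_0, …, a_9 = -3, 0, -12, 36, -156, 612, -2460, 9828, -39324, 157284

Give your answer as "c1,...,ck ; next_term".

  a_2 = -3·0 + 4·-3 = -12
  a_3 = -3·-12 + 4·0 = 36
  a_4 = -3·36 + 4·-12 = -156
  a_5 = -3·-156 + 4·36 = 612
  a_6 = -3·612 + 4·-156 = -2460
  a_7 = -3·-2460 + 4·612 = 9828
  a_8 = -3·9828 + 4·-2460 = -39324
  a_9 = -3·-39324 + 4·9828 = 157284
  a_10 = -3·157284 + 4·-39324 = -629148

-3,4 ; -629148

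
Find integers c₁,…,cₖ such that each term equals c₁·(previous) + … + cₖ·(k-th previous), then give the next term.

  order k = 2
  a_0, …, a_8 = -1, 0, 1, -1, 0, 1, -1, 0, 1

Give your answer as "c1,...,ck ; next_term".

-1,-1 ; -1

  a_2 = -1·0 + -1·-1 = 1
  a_3 = -1·1 + -1·0 = -1
  a_4 = -1·-1 + -1·1 = 0
  a_5 = -1·0 + -1·-1 = 1
  a_6 = -1·1 + -1·0 = -1
  a_7 = -1·-1 + -1·1 = 0
  a_8 = -1·0 + -1·-1 = 1
  a_9 = -1·1 + -1·0 = -1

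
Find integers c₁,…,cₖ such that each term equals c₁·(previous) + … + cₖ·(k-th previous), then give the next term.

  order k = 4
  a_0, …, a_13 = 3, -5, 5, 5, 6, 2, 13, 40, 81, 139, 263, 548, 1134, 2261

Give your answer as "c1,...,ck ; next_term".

2,-1,1,2 ; 4462

  a_4 = 2·5 + -1·5 + 1·-5 + 2·3 = 6
  a_5 = 2·6 + -1·5 + 1·5 + 2·-5 = 2
  a_6 = 2·2 + -1·6 + 1·5 + 2·5 = 13
  a_7 = 2·13 + -1·2 + 1·6 + 2·5 = 40
  a_8 = 2·40 + -1·13 + 1·2 + 2·6 = 81
  a_9 = 2·81 + -1·40 + 1·13 + 2·2 = 139
  a_10 = 2·139 + -1·81 + 1·40 + 2·13 = 263
  a_11 = 2·263 + -1·139 + 1·81 + 2·40 = 548
  a_12 = 2·548 + -1·263 + 1·139 + 2·81 = 1134
  a_13 = 2·1134 + -1·548 + 1·263 + 2·139 = 2261
  a_14 = 2·2261 + -1·1134 + 1·548 + 2·263 = 4462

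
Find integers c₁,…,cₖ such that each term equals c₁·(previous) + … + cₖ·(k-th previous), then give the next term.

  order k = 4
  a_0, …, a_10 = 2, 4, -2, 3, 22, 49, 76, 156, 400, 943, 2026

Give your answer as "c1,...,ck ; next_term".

2,-1,2,3 ; 4377

  a_4 = 2·3 + -1·-2 + 2·4 + 3·2 = 22
  a_5 = 2·22 + -1·3 + 2·-2 + 3·4 = 49
  a_6 = 2·49 + -1·22 + 2·3 + 3·-2 = 76
  a_7 = 2·76 + -1·49 + 2·22 + 3·3 = 156
  a_8 = 2·156 + -1·76 + 2·49 + 3·22 = 400
  a_9 = 2·400 + -1·156 + 2·76 + 3·49 = 943
  a_10 = 2·943 + -1·400 + 2·156 + 3·76 = 2026
  a_11 = 2·2026 + -1·943 + 2·400 + 3·156 = 4377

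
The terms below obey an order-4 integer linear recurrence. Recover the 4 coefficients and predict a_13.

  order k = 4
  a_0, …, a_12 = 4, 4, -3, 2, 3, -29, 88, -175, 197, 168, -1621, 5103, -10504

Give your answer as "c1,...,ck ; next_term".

-3,-3,2,-2 ; 12625

  a_4 = -3·2 + -3·-3 + 2·4 + -2·4 = 3
  a_5 = -3·3 + -3·2 + 2·-3 + -2·4 = -29
  a_6 = -3·-29 + -3·3 + 2·2 + -2·-3 = 88
  a_7 = -3·88 + -3·-29 + 2·3 + -2·2 = -175
  a_8 = -3·-175 + -3·88 + 2·-29 + -2·3 = 197
  a_9 = -3·197 + -3·-175 + 2·88 + -2·-29 = 168
  a_10 = -3·168 + -3·197 + 2·-175 + -2·88 = -1621
  a_11 = -3·-1621 + -3·168 + 2·197 + -2·-175 = 5103
  a_12 = -3·5103 + -3·-1621 + 2·168 + -2·197 = -10504
  a_13 = -3·-10504 + -3·5103 + 2·-1621 + -2·168 = 12625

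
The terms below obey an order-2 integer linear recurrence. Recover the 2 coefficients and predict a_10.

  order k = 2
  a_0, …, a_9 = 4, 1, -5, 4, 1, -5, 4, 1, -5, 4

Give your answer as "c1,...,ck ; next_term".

  a_2 = -1·1 + -1·4 = -5
  a_3 = -1·-5 + -1·1 = 4
  a_4 = -1·4 + -1·-5 = 1
  a_5 = -1·1 + -1·4 = -5
  a_6 = -1·-5 + -1·1 = 4
  a_7 = -1·4 + -1·-5 = 1
  a_8 = -1·1 + -1·4 = -5
  a_9 = -1·-5 + -1·1 = 4
  a_10 = -1·4 + -1·-5 = 1

-1,-1 ; 1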